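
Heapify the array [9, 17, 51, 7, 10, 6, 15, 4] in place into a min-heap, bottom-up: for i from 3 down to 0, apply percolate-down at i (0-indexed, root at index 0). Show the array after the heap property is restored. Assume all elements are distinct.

[4, 7, 6, 9, 10, 51, 15, 17]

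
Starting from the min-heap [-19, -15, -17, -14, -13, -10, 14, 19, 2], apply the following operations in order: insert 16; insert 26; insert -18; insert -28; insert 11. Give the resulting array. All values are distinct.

[-28, -15, -19, -14, -13, -18, 11, 19, 2, 16, 26, -10, -17, 14]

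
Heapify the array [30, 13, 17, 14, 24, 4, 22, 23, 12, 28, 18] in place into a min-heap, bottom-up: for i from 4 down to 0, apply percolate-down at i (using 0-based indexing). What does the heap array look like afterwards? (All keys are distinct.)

sift down from index 4:
  24 vs smaller child 18 at index 10, swap → [30, 13, 17, 14, 18, 4, 22, 23, 12, 28, 24]
sift down from index 3:
  14 vs smaller child 12 at index 8, swap → [30, 13, 17, 12, 18, 4, 22, 23, 14, 28, 24]
sift down from index 2:
  17 vs smaller child 4 at index 5, swap → [30, 13, 4, 12, 18, 17, 22, 23, 14, 28, 24]
sift down from index 1:
  13 vs smaller child 12 at index 3, swap → [30, 12, 4, 13, 18, 17, 22, 23, 14, 28, 24]
sift down from index 0:
  30 vs smaller child 4 at index 2, swap → [4, 12, 30, 13, 18, 17, 22, 23, 14, 28, 24]
  30 vs smaller child 17 at index 5, swap → [4, 12, 17, 13, 18, 30, 22, 23, 14, 28, 24]

[4, 12, 17, 13, 18, 30, 22, 23, 14, 28, 24]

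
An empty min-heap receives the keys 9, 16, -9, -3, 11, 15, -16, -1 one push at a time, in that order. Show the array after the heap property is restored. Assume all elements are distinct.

Insert 9:
  append 9 at index 0 → [9] (no swap needed)
Insert 16:
  append 16 at index 1 → [9, 16] (no swap needed)
Insert -9:
  append -9 at index 2 → [9, 16, -9]
  -9 < parent 9 at index 0, swap → [-9, 16, 9]
Insert -3:
  append -3 at index 3 → [-9, 16, 9, -3]
  -3 < parent 16 at index 1, swap → [-9, -3, 9, 16]
Insert 11:
  append 11 at index 4 → [-9, -3, 9, 16, 11] (no swap needed)
Insert 15:
  append 15 at index 5 → [-9, -3, 9, 16, 11, 15] (no swap needed)
Insert -16:
  append -16 at index 6 → [-9, -3, 9, 16, 11, 15, -16]
  -16 < parent 9 at index 2, swap → [-9, -3, -16, 16, 11, 15, 9]
  -16 < parent -9 at index 0, swap → [-16, -3, -9, 16, 11, 15, 9]
Insert -1:
  append -1 at index 7 → [-16, -3, -9, 16, 11, 15, 9, -1]
  -1 < parent 16 at index 3, swap → [-16, -3, -9, -1, 11, 15, 9, 16]

[-16, -3, -9, -1, 11, 15, 9, 16]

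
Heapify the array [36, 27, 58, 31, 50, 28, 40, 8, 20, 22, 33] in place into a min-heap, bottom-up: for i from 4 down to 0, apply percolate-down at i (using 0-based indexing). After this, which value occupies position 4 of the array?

22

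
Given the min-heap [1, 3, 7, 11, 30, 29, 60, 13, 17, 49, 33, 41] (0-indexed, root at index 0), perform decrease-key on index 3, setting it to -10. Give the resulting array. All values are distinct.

[-10, 1, 7, 3, 30, 29, 60, 13, 17, 49, 33, 41]

set index 3 from 11 to -10 → [1, 3, 7, -10, 30, 29, 60, 13, 17, 49, 33, 41]
-10 < parent 3 at index 1, swap → [1, -10, 7, 3, 30, 29, 60, 13, 17, 49, 33, 41]
-10 < parent 1 at index 0, swap → [-10, 1, 7, 3, 30, 29, 60, 13, 17, 49, 33, 41]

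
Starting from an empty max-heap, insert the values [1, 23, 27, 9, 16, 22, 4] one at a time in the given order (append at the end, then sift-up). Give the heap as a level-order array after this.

Insert 1:
  append 1 at index 0 → [1] (no swap needed)
Insert 23:
  append 23 at index 1 → [1, 23]
  23 > parent 1 at index 0, swap → [23, 1]
Insert 27:
  append 27 at index 2 → [23, 1, 27]
  27 > parent 23 at index 0, swap → [27, 1, 23]
Insert 9:
  append 9 at index 3 → [27, 1, 23, 9]
  9 > parent 1 at index 1, swap → [27, 9, 23, 1]
Insert 16:
  append 16 at index 4 → [27, 9, 23, 1, 16]
  16 > parent 9 at index 1, swap → [27, 16, 23, 1, 9]
Insert 22:
  append 22 at index 5 → [27, 16, 23, 1, 9, 22] (no swap needed)
Insert 4:
  append 4 at index 6 → [27, 16, 23, 1, 9, 22, 4] (no swap needed)

[27, 16, 23, 1, 9, 22, 4]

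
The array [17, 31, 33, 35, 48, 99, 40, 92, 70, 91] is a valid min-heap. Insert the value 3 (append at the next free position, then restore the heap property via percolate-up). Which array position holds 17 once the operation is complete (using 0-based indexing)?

append 3 at index 10 → [17, 31, 33, 35, 48, 99, 40, 92, 70, 91, 3]
3 < parent 48 at index 4, swap → [17, 31, 33, 35, 3, 99, 40, 92, 70, 91, 48]
3 < parent 31 at index 1, swap → [17, 3, 33, 35, 31, 99, 40, 92, 70, 91, 48]
3 < parent 17 at index 0, swap → [3, 17, 33, 35, 31, 99, 40, 92, 70, 91, 48]
resulting array: [3, 17, 33, 35, 31, 99, 40, 92, 70, 91, 48]

1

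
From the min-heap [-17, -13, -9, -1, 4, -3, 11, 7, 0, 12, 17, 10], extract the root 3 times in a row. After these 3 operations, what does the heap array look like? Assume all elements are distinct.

[-3, -1, 11, 0, 4, 17, 12, 7, 10]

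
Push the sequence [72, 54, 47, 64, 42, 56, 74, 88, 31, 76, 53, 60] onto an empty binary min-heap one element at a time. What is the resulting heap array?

[31, 42, 54, 47, 53, 56, 74, 88, 72, 76, 64, 60]

Insert 72:
  append 72 at index 0 → [72] (no swap needed)
Insert 54:
  append 54 at index 1 → [72, 54]
  54 < parent 72 at index 0, swap → [54, 72]
Insert 47:
  append 47 at index 2 → [54, 72, 47]
  47 < parent 54 at index 0, swap → [47, 72, 54]
Insert 64:
  append 64 at index 3 → [47, 72, 54, 64]
  64 < parent 72 at index 1, swap → [47, 64, 54, 72]
Insert 42:
  append 42 at index 4 → [47, 64, 54, 72, 42]
  42 < parent 64 at index 1, swap → [47, 42, 54, 72, 64]
  42 < parent 47 at index 0, swap → [42, 47, 54, 72, 64]
Insert 56:
  append 56 at index 5 → [42, 47, 54, 72, 64, 56] (no swap needed)
Insert 74:
  append 74 at index 6 → [42, 47, 54, 72, 64, 56, 74] (no swap needed)
Insert 88:
  append 88 at index 7 → [42, 47, 54, 72, 64, 56, 74, 88] (no swap needed)
Insert 31:
  append 31 at index 8 → [42, 47, 54, 72, 64, 56, 74, 88, 31]
  31 < parent 72 at index 3, swap → [42, 47, 54, 31, 64, 56, 74, 88, 72]
  31 < parent 47 at index 1, swap → [42, 31, 54, 47, 64, 56, 74, 88, 72]
  31 < parent 42 at index 0, swap → [31, 42, 54, 47, 64, 56, 74, 88, 72]
Insert 76:
  append 76 at index 9 → [31, 42, 54, 47, 64, 56, 74, 88, 72, 76] (no swap needed)
Insert 53:
  append 53 at index 10 → [31, 42, 54, 47, 64, 56, 74, 88, 72, 76, 53]
  53 < parent 64 at index 4, swap → [31, 42, 54, 47, 53, 56, 74, 88, 72, 76, 64]
Insert 60:
  append 60 at index 11 → [31, 42, 54, 47, 53, 56, 74, 88, 72, 76, 64, 60] (no swap needed)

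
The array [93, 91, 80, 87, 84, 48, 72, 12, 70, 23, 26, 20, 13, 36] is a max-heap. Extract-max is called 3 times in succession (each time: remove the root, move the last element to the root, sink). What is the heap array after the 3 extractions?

[84, 70, 80, 36, 26, 48, 72, 12, 20, 23, 13]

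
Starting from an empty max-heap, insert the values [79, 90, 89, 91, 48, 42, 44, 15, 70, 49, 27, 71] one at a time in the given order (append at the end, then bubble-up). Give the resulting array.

Insert 79:
  append 79 at index 0 → [79] (no swap needed)
Insert 90:
  append 90 at index 1 → [79, 90]
  90 > parent 79 at index 0, swap → [90, 79]
Insert 89:
  append 89 at index 2 → [90, 79, 89] (no swap needed)
Insert 91:
  append 91 at index 3 → [90, 79, 89, 91]
  91 > parent 79 at index 1, swap → [90, 91, 89, 79]
  91 > parent 90 at index 0, swap → [91, 90, 89, 79]
Insert 48:
  append 48 at index 4 → [91, 90, 89, 79, 48] (no swap needed)
Insert 42:
  append 42 at index 5 → [91, 90, 89, 79, 48, 42] (no swap needed)
Insert 44:
  append 44 at index 6 → [91, 90, 89, 79, 48, 42, 44] (no swap needed)
Insert 15:
  append 15 at index 7 → [91, 90, 89, 79, 48, 42, 44, 15] (no swap needed)
Insert 70:
  append 70 at index 8 → [91, 90, 89, 79, 48, 42, 44, 15, 70] (no swap needed)
Insert 49:
  append 49 at index 9 → [91, 90, 89, 79, 48, 42, 44, 15, 70, 49]
  49 > parent 48 at index 4, swap → [91, 90, 89, 79, 49, 42, 44, 15, 70, 48]
Insert 27:
  append 27 at index 10 → [91, 90, 89, 79, 49, 42, 44, 15, 70, 48, 27] (no swap needed)
Insert 71:
  append 71 at index 11 → [91, 90, 89, 79, 49, 42, 44, 15, 70, 48, 27, 71]
  71 > parent 42 at index 5, swap → [91, 90, 89, 79, 49, 71, 44, 15, 70, 48, 27, 42]

[91, 90, 89, 79, 49, 71, 44, 15, 70, 48, 27, 42]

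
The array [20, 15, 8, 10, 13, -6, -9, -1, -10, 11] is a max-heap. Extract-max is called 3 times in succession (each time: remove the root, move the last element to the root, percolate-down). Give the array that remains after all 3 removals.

extract-max #1 returns 20:
  remove root 20; move last element 11 to root → [11, 15, 8, 10, 13, -6, -9, -1, -10]
  11 vs larger child 15 at index 1, swap → [15, 11, 8, 10, 13, -6, -9, -1, -10]
  11 vs larger child 13 at index 4, swap → [15, 13, 8, 10, 11, -6, -9, -1, -10]
extract-max #2 returns 15:
  remove root 15; move last element -10 to root → [-10, 13, 8, 10, 11, -6, -9, -1]
  -10 vs larger child 13 at index 1, swap → [13, -10, 8, 10, 11, -6, -9, -1]
  -10 vs larger child 11 at index 4, swap → [13, 11, 8, 10, -10, -6, -9, -1]
extract-max #3 returns 13:
  remove root 13; move last element -1 to root → [-1, 11, 8, 10, -10, -6, -9]
  -1 vs larger child 11 at index 1, swap → [11, -1, 8, 10, -10, -6, -9]
  -1 vs larger child 10 at index 3, swap → [11, 10, 8, -1, -10, -6, -9]

[11, 10, 8, -1, -10, -6, -9]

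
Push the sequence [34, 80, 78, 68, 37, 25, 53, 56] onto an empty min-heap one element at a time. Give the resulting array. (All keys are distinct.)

[25, 37, 34, 56, 68, 78, 53, 80]

Insert 34:
  append 34 at index 0 → [34] (no swap needed)
Insert 80:
  append 80 at index 1 → [34, 80] (no swap needed)
Insert 78:
  append 78 at index 2 → [34, 80, 78] (no swap needed)
Insert 68:
  append 68 at index 3 → [34, 80, 78, 68]
  68 < parent 80 at index 1, swap → [34, 68, 78, 80]
Insert 37:
  append 37 at index 4 → [34, 68, 78, 80, 37]
  37 < parent 68 at index 1, swap → [34, 37, 78, 80, 68]
Insert 25:
  append 25 at index 5 → [34, 37, 78, 80, 68, 25]
  25 < parent 78 at index 2, swap → [34, 37, 25, 80, 68, 78]
  25 < parent 34 at index 0, swap → [25, 37, 34, 80, 68, 78]
Insert 53:
  append 53 at index 6 → [25, 37, 34, 80, 68, 78, 53] (no swap needed)
Insert 56:
  append 56 at index 7 → [25, 37, 34, 80, 68, 78, 53, 56]
  56 < parent 80 at index 3, swap → [25, 37, 34, 56, 68, 78, 53, 80]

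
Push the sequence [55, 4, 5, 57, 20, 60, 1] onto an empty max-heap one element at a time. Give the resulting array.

Insert 55:
  append 55 at index 0 → [55] (no swap needed)
Insert 4:
  append 4 at index 1 → [55, 4] (no swap needed)
Insert 5:
  append 5 at index 2 → [55, 4, 5] (no swap needed)
Insert 57:
  append 57 at index 3 → [55, 4, 5, 57]
  57 > parent 4 at index 1, swap → [55, 57, 5, 4]
  57 > parent 55 at index 0, swap → [57, 55, 5, 4]
Insert 20:
  append 20 at index 4 → [57, 55, 5, 4, 20] (no swap needed)
Insert 60:
  append 60 at index 5 → [57, 55, 5, 4, 20, 60]
  60 > parent 5 at index 2, swap → [57, 55, 60, 4, 20, 5]
  60 > parent 57 at index 0, swap → [60, 55, 57, 4, 20, 5]
Insert 1:
  append 1 at index 6 → [60, 55, 57, 4, 20, 5, 1] (no swap needed)

[60, 55, 57, 4, 20, 5, 1]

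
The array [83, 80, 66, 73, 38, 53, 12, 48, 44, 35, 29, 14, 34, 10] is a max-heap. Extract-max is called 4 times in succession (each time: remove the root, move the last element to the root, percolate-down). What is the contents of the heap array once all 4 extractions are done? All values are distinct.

[53, 48, 29, 44, 38, 14, 12, 10, 34, 35]

extract-max #1 returns 83:
  remove root 83; move last element 10 to root → [10, 80, 66, 73, 38, 53, 12, 48, 44, 35, 29, 14, 34]
  10 vs larger child 80 at index 1, swap → [80, 10, 66, 73, 38, 53, 12, 48, 44, 35, 29, 14, 34]
  10 vs larger child 73 at index 3, swap → [80, 73, 66, 10, 38, 53, 12, 48, 44, 35, 29, 14, 34]
  10 vs larger child 48 at index 7, swap → [80, 73, 66, 48, 38, 53, 12, 10, 44, 35, 29, 14, 34]
extract-max #2 returns 80:
  remove root 80; move last element 34 to root → [34, 73, 66, 48, 38, 53, 12, 10, 44, 35, 29, 14]
  34 vs larger child 73 at index 1, swap → [73, 34, 66, 48, 38, 53, 12, 10, 44, 35, 29, 14]
  34 vs larger child 48 at index 3, swap → [73, 48, 66, 34, 38, 53, 12, 10, 44, 35, 29, 14]
  34 vs larger child 44 at index 8, swap → [73, 48, 66, 44, 38, 53, 12, 10, 34, 35, 29, 14]
extract-max #3 returns 73:
  remove root 73; move last element 14 to root → [14, 48, 66, 44, 38, 53, 12, 10, 34, 35, 29]
  14 vs larger child 66 at index 2, swap → [66, 48, 14, 44, 38, 53, 12, 10, 34, 35, 29]
  14 vs larger child 53 at index 5, swap → [66, 48, 53, 44, 38, 14, 12, 10, 34, 35, 29]
extract-max #4 returns 66:
  remove root 66; move last element 29 to root → [29, 48, 53, 44, 38, 14, 12, 10, 34, 35]
  29 vs larger child 53 at index 2, swap → [53, 48, 29, 44, 38, 14, 12, 10, 34, 35]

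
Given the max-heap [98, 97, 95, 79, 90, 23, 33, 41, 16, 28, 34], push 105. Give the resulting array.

append 105 at index 11 → [98, 97, 95, 79, 90, 23, 33, 41, 16, 28, 34, 105]
105 > parent 23 at index 5, swap → [98, 97, 95, 79, 90, 105, 33, 41, 16, 28, 34, 23]
105 > parent 95 at index 2, swap → [98, 97, 105, 79, 90, 95, 33, 41, 16, 28, 34, 23]
105 > parent 98 at index 0, swap → [105, 97, 98, 79, 90, 95, 33, 41, 16, 28, 34, 23]

[105, 97, 98, 79, 90, 95, 33, 41, 16, 28, 34, 23]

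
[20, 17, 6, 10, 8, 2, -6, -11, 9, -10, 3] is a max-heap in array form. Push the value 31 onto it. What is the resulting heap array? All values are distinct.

append 31 at index 11 → [20, 17, 6, 10, 8, 2, -6, -11, 9, -10, 3, 31]
31 > parent 2 at index 5, swap → [20, 17, 6, 10, 8, 31, -6, -11, 9, -10, 3, 2]
31 > parent 6 at index 2, swap → [20, 17, 31, 10, 8, 6, -6, -11, 9, -10, 3, 2]
31 > parent 20 at index 0, swap → [31, 17, 20, 10, 8, 6, -6, -11, 9, -10, 3, 2]

[31, 17, 20, 10, 8, 6, -6, -11, 9, -10, 3, 2]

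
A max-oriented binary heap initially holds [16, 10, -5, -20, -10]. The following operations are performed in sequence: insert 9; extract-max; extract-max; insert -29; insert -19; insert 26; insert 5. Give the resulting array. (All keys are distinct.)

insert 9:
  append 9 at index 5 → [16, 10, -5, -20, -10, 9]
  9 > parent -5 at index 2, swap → [16, 10, 9, -20, -10, -5]
extract-max → returns 16:
  remove root 16; move last element -5 to root → [-5, 10, 9, -20, -10]
  -5 vs larger child 10 at index 1, swap → [10, -5, 9, -20, -10]
extract-max → returns 10:
  remove root 10; move last element -10 to root → [-10, -5, 9, -20]
  -10 vs larger child 9 at index 2, swap → [9, -5, -10, -20]
insert -29:
  append -29 at index 4 → [9, -5, -10, -20, -29] (no swap needed)
insert -19:
  append -19 at index 5 → [9, -5, -10, -20, -29, -19] (no swap needed)
insert 26:
  append 26 at index 6 → [9, -5, -10, -20, -29, -19, 26]
  26 > parent -10 at index 2, swap → [9, -5, 26, -20, -29, -19, -10]
  26 > parent 9 at index 0, swap → [26, -5, 9, -20, -29, -19, -10]
insert 5:
  append 5 at index 7 → [26, -5, 9, -20, -29, -19, -10, 5]
  5 > parent -20 at index 3, swap → [26, -5, 9, 5, -29, -19, -10, -20]
  5 > parent -5 at index 1, swap → [26, 5, 9, -5, -29, -19, -10, -20]

[26, 5, 9, -5, -29, -19, -10, -20]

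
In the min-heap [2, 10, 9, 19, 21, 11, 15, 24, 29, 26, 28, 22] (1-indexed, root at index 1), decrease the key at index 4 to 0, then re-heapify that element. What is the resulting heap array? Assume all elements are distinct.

set index 4 from 19 to 0 → [2, 10, 9, 0, 21, 11, 15, 24, 29, 26, 28, 22]
0 < parent 10 at index 2, swap → [2, 0, 9, 10, 21, 11, 15, 24, 29, 26, 28, 22]
0 < parent 2 at index 1, swap → [0, 2, 9, 10, 21, 11, 15, 24, 29, 26, 28, 22]

[0, 2, 9, 10, 21, 11, 15, 24, 29, 26, 28, 22]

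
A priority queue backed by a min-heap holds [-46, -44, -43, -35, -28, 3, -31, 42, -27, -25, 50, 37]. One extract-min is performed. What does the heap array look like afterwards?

remove root -46; move last element 37 to root → [37, -44, -43, -35, -28, 3, -31, 42, -27, -25, 50]
37 vs smaller child -44 at index 1, swap → [-44, 37, -43, -35, -28, 3, -31, 42, -27, -25, 50]
37 vs smaller child -35 at index 3, swap → [-44, -35, -43, 37, -28, 3, -31, 42, -27, -25, 50]
37 vs smaller child -27 at index 8, swap → [-44, -35, -43, -27, -28, 3, -31, 42, 37, -25, 50]

[-44, -35, -43, -27, -28, 3, -31, 42, 37, -25, 50]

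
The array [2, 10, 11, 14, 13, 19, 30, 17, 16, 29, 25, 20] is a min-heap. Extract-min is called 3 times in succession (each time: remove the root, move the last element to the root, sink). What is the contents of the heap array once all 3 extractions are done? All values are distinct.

[13, 14, 19, 16, 20, 25, 30, 17, 29]

extract-min #1 returns 2:
  remove root 2; move last element 20 to root → [20, 10, 11, 14, 13, 19, 30, 17, 16, 29, 25]
  20 vs smaller child 10 at index 1, swap → [10, 20, 11, 14, 13, 19, 30, 17, 16, 29, 25]
  20 vs smaller child 13 at index 4, swap → [10, 13, 11, 14, 20, 19, 30, 17, 16, 29, 25]
extract-min #2 returns 10:
  remove root 10; move last element 25 to root → [25, 13, 11, 14, 20, 19, 30, 17, 16, 29]
  25 vs smaller child 11 at index 2, swap → [11, 13, 25, 14, 20, 19, 30, 17, 16, 29]
  25 vs smaller child 19 at index 5, swap → [11, 13, 19, 14, 20, 25, 30, 17, 16, 29]
extract-min #3 returns 11:
  remove root 11; move last element 29 to root → [29, 13, 19, 14, 20, 25, 30, 17, 16]
  29 vs smaller child 13 at index 1, swap → [13, 29, 19, 14, 20, 25, 30, 17, 16]
  29 vs smaller child 14 at index 3, swap → [13, 14, 19, 29, 20, 25, 30, 17, 16]
  29 vs smaller child 16 at index 8, swap → [13, 14, 19, 16, 20, 25, 30, 17, 29]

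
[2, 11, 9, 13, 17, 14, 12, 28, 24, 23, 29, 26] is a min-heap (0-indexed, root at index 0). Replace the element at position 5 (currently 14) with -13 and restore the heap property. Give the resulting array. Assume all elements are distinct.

set index 5 from 14 to -13 → [2, 11, 9, 13, 17, -13, 12, 28, 24, 23, 29, 26]
-13 < parent 9 at index 2, swap → [2, 11, -13, 13, 17, 9, 12, 28, 24, 23, 29, 26]
-13 < parent 2 at index 0, swap → [-13, 11, 2, 13, 17, 9, 12, 28, 24, 23, 29, 26]

[-13, 11, 2, 13, 17, 9, 12, 28, 24, 23, 29, 26]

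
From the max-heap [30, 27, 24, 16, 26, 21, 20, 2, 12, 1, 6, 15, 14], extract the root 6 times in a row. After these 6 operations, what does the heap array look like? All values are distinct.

[16, 15, 12, 2, 14, 6, 1]

extract-max #1 returns 30:
  remove root 30; move last element 14 to root → [14, 27, 24, 16, 26, 21, 20, 2, 12, 1, 6, 15]
  14 vs larger child 27 at index 1, swap → [27, 14, 24, 16, 26, 21, 20, 2, 12, 1, 6, 15]
  14 vs larger child 26 at index 4, swap → [27, 26, 24, 16, 14, 21, 20, 2, 12, 1, 6, 15]
extract-max #2 returns 27:
  remove root 27; move last element 15 to root → [15, 26, 24, 16, 14, 21, 20, 2, 12, 1, 6]
  15 vs larger child 26 at index 1, swap → [26, 15, 24, 16, 14, 21, 20, 2, 12, 1, 6]
  15 vs larger child 16 at index 3, swap → [26, 16, 24, 15, 14, 21, 20, 2, 12, 1, 6]
extract-max #3 returns 26:
  remove root 26; move last element 6 to root → [6, 16, 24, 15, 14, 21, 20, 2, 12, 1]
  6 vs larger child 24 at index 2, swap → [24, 16, 6, 15, 14, 21, 20, 2, 12, 1]
  6 vs larger child 21 at index 5, swap → [24, 16, 21, 15, 14, 6, 20, 2, 12, 1]
extract-max #4 returns 24:
  remove root 24; move last element 1 to root → [1, 16, 21, 15, 14, 6, 20, 2, 12]
  1 vs larger child 21 at index 2, swap → [21, 16, 1, 15, 14, 6, 20, 2, 12]
  1 vs larger child 20 at index 6, swap → [21, 16, 20, 15, 14, 6, 1, 2, 12]
extract-max #5 returns 21:
  remove root 21; move last element 12 to root → [12, 16, 20, 15, 14, 6, 1, 2]
  12 vs larger child 20 at index 2, swap → [20, 16, 12, 15, 14, 6, 1, 2]
extract-max #6 returns 20:
  remove root 20; move last element 2 to root → [2, 16, 12, 15, 14, 6, 1]
  2 vs larger child 16 at index 1, swap → [16, 2, 12, 15, 14, 6, 1]
  2 vs larger child 15 at index 3, swap → [16, 15, 12, 2, 14, 6, 1]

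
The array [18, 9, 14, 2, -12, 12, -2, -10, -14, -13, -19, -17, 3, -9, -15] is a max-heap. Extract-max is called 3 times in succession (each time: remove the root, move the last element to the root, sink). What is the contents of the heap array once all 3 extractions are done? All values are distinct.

[9, 2, 3, -10, -12, -9, -2, -15, -14, -13, -19, -17]

extract-max #1 returns 18:
  remove root 18; move last element -15 to root → [-15, 9, 14, 2, -12, 12, -2, -10, -14, -13, -19, -17, 3, -9]
  -15 vs larger child 14 at index 2, swap → [14, 9, -15, 2, -12, 12, -2, -10, -14, -13, -19, -17, 3, -9]
  -15 vs larger child 12 at index 5, swap → [14, 9, 12, 2, -12, -15, -2, -10, -14, -13, -19, -17, 3, -9]
  -15 vs larger child 3 at index 12, swap → [14, 9, 12, 2, -12, 3, -2, -10, -14, -13, -19, -17, -15, -9]
extract-max #2 returns 14:
  remove root 14; move last element -9 to root → [-9, 9, 12, 2, -12, 3, -2, -10, -14, -13, -19, -17, -15]
  -9 vs larger child 12 at index 2, swap → [12, 9, -9, 2, -12, 3, -2, -10, -14, -13, -19, -17, -15]
  -9 vs larger child 3 at index 5, swap → [12, 9, 3, 2, -12, -9, -2, -10, -14, -13, -19, -17, -15]
extract-max #3 returns 12:
  remove root 12; move last element -15 to root → [-15, 9, 3, 2, -12, -9, -2, -10, -14, -13, -19, -17]
  -15 vs larger child 9 at index 1, swap → [9, -15, 3, 2, -12, -9, -2, -10, -14, -13, -19, -17]
  -15 vs larger child 2 at index 3, swap → [9, 2, 3, -15, -12, -9, -2, -10, -14, -13, -19, -17]
  -15 vs larger child -10 at index 7, swap → [9, 2, 3, -10, -12, -9, -2, -15, -14, -13, -19, -17]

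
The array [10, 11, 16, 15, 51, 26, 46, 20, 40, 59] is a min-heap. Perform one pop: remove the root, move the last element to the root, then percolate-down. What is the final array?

[11, 15, 16, 20, 51, 26, 46, 59, 40]

remove root 10; move last element 59 to root → [59, 11, 16, 15, 51, 26, 46, 20, 40]
59 vs smaller child 11 at index 1, swap → [11, 59, 16, 15, 51, 26, 46, 20, 40]
59 vs smaller child 15 at index 3, swap → [11, 15, 16, 59, 51, 26, 46, 20, 40]
59 vs smaller child 20 at index 7, swap → [11, 15, 16, 20, 51, 26, 46, 59, 40]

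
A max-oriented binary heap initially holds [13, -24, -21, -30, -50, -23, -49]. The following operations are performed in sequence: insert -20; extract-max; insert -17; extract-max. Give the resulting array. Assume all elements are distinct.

insert -20:
  append -20 at index 7 → [13, -24, -21, -30, -50, -23, -49, -20]
  -20 > parent -30 at index 3, swap → [13, -24, -21, -20, -50, -23, -49, -30]
  -20 > parent -24 at index 1, swap → [13, -20, -21, -24, -50, -23, -49, -30]
extract-max → returns 13:
  remove root 13; move last element -30 to root → [-30, -20, -21, -24, -50, -23, -49]
  -30 vs larger child -20 at index 1, swap → [-20, -30, -21, -24, -50, -23, -49]
  -30 vs larger child -24 at index 3, swap → [-20, -24, -21, -30, -50, -23, -49]
insert -17:
  append -17 at index 7 → [-20, -24, -21, -30, -50, -23, -49, -17]
  -17 > parent -30 at index 3, swap → [-20, -24, -21, -17, -50, -23, -49, -30]
  -17 > parent -24 at index 1, swap → [-20, -17, -21, -24, -50, -23, -49, -30]
  -17 > parent -20 at index 0, swap → [-17, -20, -21, -24, -50, -23, -49, -30]
extract-max → returns -17:
  remove root -17; move last element -30 to root → [-30, -20, -21, -24, -50, -23, -49]
  -30 vs larger child -20 at index 1, swap → [-20, -30, -21, -24, -50, -23, -49]
  -30 vs larger child -24 at index 3, swap → [-20, -24, -21, -30, -50, -23, -49]

[-20, -24, -21, -30, -50, -23, -49]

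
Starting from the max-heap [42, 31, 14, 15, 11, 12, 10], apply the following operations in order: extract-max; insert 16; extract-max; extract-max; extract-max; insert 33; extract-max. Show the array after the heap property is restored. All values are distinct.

[14, 12, 11, 10]

extract-max → returns 42:
  remove root 42; move last element 10 to root → [10, 31, 14, 15, 11, 12]
  10 vs larger child 31 at index 1, swap → [31, 10, 14, 15, 11, 12]
  10 vs larger child 15 at index 3, swap → [31, 15, 14, 10, 11, 12]
insert 16:
  append 16 at index 6 → [31, 15, 14, 10, 11, 12, 16]
  16 > parent 14 at index 2, swap → [31, 15, 16, 10, 11, 12, 14]
extract-max → returns 31:
  remove root 31; move last element 14 to root → [14, 15, 16, 10, 11, 12]
  14 vs larger child 16 at index 2, swap → [16, 15, 14, 10, 11, 12]
extract-max → returns 16:
  remove root 16; move last element 12 to root → [12, 15, 14, 10, 11]
  12 vs larger child 15 at index 1, swap → [15, 12, 14, 10, 11]
extract-max → returns 15:
  remove root 15; move last element 11 to root → [11, 12, 14, 10]
  11 vs larger child 14 at index 2, swap → [14, 12, 11, 10]
insert 33:
  append 33 at index 4 → [14, 12, 11, 10, 33]
  33 > parent 12 at index 1, swap → [14, 33, 11, 10, 12]
  33 > parent 14 at index 0, swap → [33, 14, 11, 10, 12]
extract-max → returns 33:
  remove root 33; move last element 12 to root → [12, 14, 11, 10]
  12 vs larger child 14 at index 1, swap → [14, 12, 11, 10]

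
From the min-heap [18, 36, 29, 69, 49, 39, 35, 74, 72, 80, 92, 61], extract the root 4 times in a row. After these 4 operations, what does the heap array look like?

extract-min #1 returns 18:
  remove root 18; move last element 61 to root → [61, 36, 29, 69, 49, 39, 35, 74, 72, 80, 92]
  61 vs smaller child 29 at index 2, swap → [29, 36, 61, 69, 49, 39, 35, 74, 72, 80, 92]
  61 vs smaller child 35 at index 6, swap → [29, 36, 35, 69, 49, 39, 61, 74, 72, 80, 92]
extract-min #2 returns 29:
  remove root 29; move last element 92 to root → [92, 36, 35, 69, 49, 39, 61, 74, 72, 80]
  92 vs smaller child 35 at index 2, swap → [35, 36, 92, 69, 49, 39, 61, 74, 72, 80]
  92 vs smaller child 39 at index 5, swap → [35, 36, 39, 69, 49, 92, 61, 74, 72, 80]
extract-min #3 returns 35:
  remove root 35; move last element 80 to root → [80, 36, 39, 69, 49, 92, 61, 74, 72]
  80 vs smaller child 36 at index 1, swap → [36, 80, 39, 69, 49, 92, 61, 74, 72]
  80 vs smaller child 49 at index 4, swap → [36, 49, 39, 69, 80, 92, 61, 74, 72]
extract-min #4 returns 36:
  remove root 36; move last element 72 to root → [72, 49, 39, 69, 80, 92, 61, 74]
  72 vs smaller child 39 at index 2, swap → [39, 49, 72, 69, 80, 92, 61, 74]
  72 vs smaller child 61 at index 6, swap → [39, 49, 61, 69, 80, 92, 72, 74]

[39, 49, 61, 69, 80, 92, 72, 74]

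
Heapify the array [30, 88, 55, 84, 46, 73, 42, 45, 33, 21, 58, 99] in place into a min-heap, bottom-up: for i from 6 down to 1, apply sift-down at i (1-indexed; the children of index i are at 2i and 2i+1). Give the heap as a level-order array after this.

[21, 30, 42, 33, 46, 73, 55, 45, 84, 88, 58, 99]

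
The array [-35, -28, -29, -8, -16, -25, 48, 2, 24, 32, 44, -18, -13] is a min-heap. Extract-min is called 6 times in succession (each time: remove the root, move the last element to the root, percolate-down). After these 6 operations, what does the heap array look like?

extract-min #1 returns -35:
  remove root -35; move last element -13 to root → [-13, -28, -29, -8, -16, -25, 48, 2, 24, 32, 44, -18]
  -13 vs smaller child -29 at index 2, swap → [-29, -28, -13, -8, -16, -25, 48, 2, 24, 32, 44, -18]
  -13 vs smaller child -25 at index 5, swap → [-29, -28, -25, -8, -16, -13, 48, 2, 24, 32, 44, -18]
  -13 vs only child -18 at index 11, swap → [-29, -28, -25, -8, -16, -18, 48, 2, 24, 32, 44, -13]
extract-min #2 returns -29:
  remove root -29; move last element -13 to root → [-13, -28, -25, -8, -16, -18, 48, 2, 24, 32, 44]
  -13 vs smaller child -28 at index 1, swap → [-28, -13, -25, -8, -16, -18, 48, 2, 24, 32, 44]
  -13 vs smaller child -16 at index 4, swap → [-28, -16, -25, -8, -13, -18, 48, 2, 24, 32, 44]
extract-min #3 returns -28:
  remove root -28; move last element 44 to root → [44, -16, -25, -8, -13, -18, 48, 2, 24, 32]
  44 vs smaller child -25 at index 2, swap → [-25, -16, 44, -8, -13, -18, 48, 2, 24, 32]
  44 vs smaller child -18 at index 5, swap → [-25, -16, -18, -8, -13, 44, 48, 2, 24, 32]
extract-min #4 returns -25:
  remove root -25; move last element 32 to root → [32, -16, -18, -8, -13, 44, 48, 2, 24]
  32 vs smaller child -18 at index 2, swap → [-18, -16, 32, -8, -13, 44, 48, 2, 24]
extract-min #5 returns -18:
  remove root -18; move last element 24 to root → [24, -16, 32, -8, -13, 44, 48, 2]
  24 vs smaller child -16 at index 1, swap → [-16, 24, 32, -8, -13, 44, 48, 2]
  24 vs smaller child -13 at index 4, swap → [-16, -13, 32, -8, 24, 44, 48, 2]
extract-min #6 returns -16:
  remove root -16; move last element 2 to root → [2, -13, 32, -8, 24, 44, 48]
  2 vs smaller child -13 at index 1, swap → [-13, 2, 32, -8, 24, 44, 48]
  2 vs smaller child -8 at index 3, swap → [-13, -8, 32, 2, 24, 44, 48]

[-13, -8, 32, 2, 24, 44, 48]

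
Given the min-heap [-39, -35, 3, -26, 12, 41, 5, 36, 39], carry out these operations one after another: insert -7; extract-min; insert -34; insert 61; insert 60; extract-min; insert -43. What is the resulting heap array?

insert -7:
  append -7 at index 9 → [-39, -35, 3, -26, 12, 41, 5, 36, 39, -7]
  -7 < parent 12 at index 4, swap → [-39, -35, 3, -26, -7, 41, 5, 36, 39, 12]
extract-min → returns -39:
  remove root -39; move last element 12 to root → [12, -35, 3, -26, -7, 41, 5, 36, 39]
  12 vs smaller child -35 at index 1, swap → [-35, 12, 3, -26, -7, 41, 5, 36, 39]
  12 vs smaller child -26 at index 3, swap → [-35, -26, 3, 12, -7, 41, 5, 36, 39]
insert -34:
  append -34 at index 9 → [-35, -26, 3, 12, -7, 41, 5, 36, 39, -34]
  -34 < parent -7 at index 4, swap → [-35, -26, 3, 12, -34, 41, 5, 36, 39, -7]
  -34 < parent -26 at index 1, swap → [-35, -34, 3, 12, -26, 41, 5, 36, 39, -7]
insert 61:
  append 61 at index 10 → [-35, -34, 3, 12, -26, 41, 5, 36, 39, -7, 61] (no swap needed)
insert 60:
  append 60 at index 11 → [-35, -34, 3, 12, -26, 41, 5, 36, 39, -7, 61, 60] (no swap needed)
extract-min → returns -35:
  remove root -35; move last element 60 to root → [60, -34, 3, 12, -26, 41, 5, 36, 39, -7, 61]
  60 vs smaller child -34 at index 1, swap → [-34, 60, 3, 12, -26, 41, 5, 36, 39, -7, 61]
  60 vs smaller child -26 at index 4, swap → [-34, -26, 3, 12, 60, 41, 5, 36, 39, -7, 61]
  60 vs smaller child -7 at index 9, swap → [-34, -26, 3, 12, -7, 41, 5, 36, 39, 60, 61]
insert -43:
  append -43 at index 11 → [-34, -26, 3, 12, -7, 41, 5, 36, 39, 60, 61, -43]
  -43 < parent 41 at index 5, swap → [-34, -26, 3, 12, -7, -43, 5, 36, 39, 60, 61, 41]
  -43 < parent 3 at index 2, swap → [-34, -26, -43, 12, -7, 3, 5, 36, 39, 60, 61, 41]
  -43 < parent -34 at index 0, swap → [-43, -26, -34, 12, -7, 3, 5, 36, 39, 60, 61, 41]

[-43, -26, -34, 12, -7, 3, 5, 36, 39, 60, 61, 41]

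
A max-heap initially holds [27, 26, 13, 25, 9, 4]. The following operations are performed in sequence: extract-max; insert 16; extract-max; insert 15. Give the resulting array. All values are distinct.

[25, 13, 16, 4, 9, 15]

extract-max → returns 27:
  remove root 27; move last element 4 to root → [4, 26, 13, 25, 9]
  4 vs larger child 26 at index 1, swap → [26, 4, 13, 25, 9]
  4 vs larger child 25 at index 3, swap → [26, 25, 13, 4, 9]
insert 16:
  append 16 at index 5 → [26, 25, 13, 4, 9, 16]
  16 > parent 13 at index 2, swap → [26, 25, 16, 4, 9, 13]
extract-max → returns 26:
  remove root 26; move last element 13 to root → [13, 25, 16, 4, 9]
  13 vs larger child 25 at index 1, swap → [25, 13, 16, 4, 9]
insert 15:
  append 15 at index 5 → [25, 13, 16, 4, 9, 15] (no swap needed)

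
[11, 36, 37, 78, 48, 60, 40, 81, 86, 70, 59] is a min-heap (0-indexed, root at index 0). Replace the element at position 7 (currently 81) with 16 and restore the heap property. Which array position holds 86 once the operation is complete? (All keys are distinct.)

8

set index 7 from 81 to 16 → [11, 36, 37, 78, 48, 60, 40, 16, 86, 70, 59]
16 < parent 78 at index 3, swap → [11, 36, 37, 16, 48, 60, 40, 78, 86, 70, 59]
16 < parent 36 at index 1, swap → [11, 16, 37, 36, 48, 60, 40, 78, 86, 70, 59]
resulting array: [11, 16, 37, 36, 48, 60, 40, 78, 86, 70, 59]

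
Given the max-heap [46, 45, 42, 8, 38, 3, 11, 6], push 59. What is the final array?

append 59 at index 8 → [46, 45, 42, 8, 38, 3, 11, 6, 59]
59 > parent 8 at index 3, swap → [46, 45, 42, 59, 38, 3, 11, 6, 8]
59 > parent 45 at index 1, swap → [46, 59, 42, 45, 38, 3, 11, 6, 8]
59 > parent 46 at index 0, swap → [59, 46, 42, 45, 38, 3, 11, 6, 8]

[59, 46, 42, 45, 38, 3, 11, 6, 8]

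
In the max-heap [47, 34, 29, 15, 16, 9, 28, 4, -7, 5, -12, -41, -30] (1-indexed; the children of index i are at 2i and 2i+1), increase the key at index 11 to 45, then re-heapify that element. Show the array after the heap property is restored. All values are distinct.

[47, 45, 29, 15, 34, 9, 28, 4, -7, 5, 16, -41, -30]

set index 11 from -12 to 45 → [47, 34, 29, 15, 16, 9, 28, 4, -7, 5, 45, -41, -30]
45 > parent 16 at index 5, swap → [47, 34, 29, 15, 45, 9, 28, 4, -7, 5, 16, -41, -30]
45 > parent 34 at index 2, swap → [47, 45, 29, 15, 34, 9, 28, 4, -7, 5, 16, -41, -30]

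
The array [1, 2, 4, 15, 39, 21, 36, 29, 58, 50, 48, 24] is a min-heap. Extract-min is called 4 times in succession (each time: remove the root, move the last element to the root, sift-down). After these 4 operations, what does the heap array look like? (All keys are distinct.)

[21, 24, 36, 29, 39, 48, 58, 50]

extract-min #1 returns 1:
  remove root 1; move last element 24 to root → [24, 2, 4, 15, 39, 21, 36, 29, 58, 50, 48]
  24 vs smaller child 2 at index 1, swap → [2, 24, 4, 15, 39, 21, 36, 29, 58, 50, 48]
  24 vs smaller child 15 at index 3, swap → [2, 15, 4, 24, 39, 21, 36, 29, 58, 50, 48]
extract-min #2 returns 2:
  remove root 2; move last element 48 to root → [48, 15, 4, 24, 39, 21, 36, 29, 58, 50]
  48 vs smaller child 4 at index 2, swap → [4, 15, 48, 24, 39, 21, 36, 29, 58, 50]
  48 vs smaller child 21 at index 5, swap → [4, 15, 21, 24, 39, 48, 36, 29, 58, 50]
extract-min #3 returns 4:
  remove root 4; move last element 50 to root → [50, 15, 21, 24, 39, 48, 36, 29, 58]
  50 vs smaller child 15 at index 1, swap → [15, 50, 21, 24, 39, 48, 36, 29, 58]
  50 vs smaller child 24 at index 3, swap → [15, 24, 21, 50, 39, 48, 36, 29, 58]
  50 vs smaller child 29 at index 7, swap → [15, 24, 21, 29, 39, 48, 36, 50, 58]
extract-min #4 returns 15:
  remove root 15; move last element 58 to root → [58, 24, 21, 29, 39, 48, 36, 50]
  58 vs smaller child 21 at index 2, swap → [21, 24, 58, 29, 39, 48, 36, 50]
  58 vs smaller child 36 at index 6, swap → [21, 24, 36, 29, 39, 48, 58, 50]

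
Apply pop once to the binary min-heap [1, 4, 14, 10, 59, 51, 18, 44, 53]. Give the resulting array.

[4, 10, 14, 44, 59, 51, 18, 53]

remove root 1; move last element 53 to root → [53, 4, 14, 10, 59, 51, 18, 44]
53 vs smaller child 4 at index 1, swap → [4, 53, 14, 10, 59, 51, 18, 44]
53 vs smaller child 10 at index 3, swap → [4, 10, 14, 53, 59, 51, 18, 44]
53 vs only child 44 at index 7, swap → [4, 10, 14, 44, 59, 51, 18, 53]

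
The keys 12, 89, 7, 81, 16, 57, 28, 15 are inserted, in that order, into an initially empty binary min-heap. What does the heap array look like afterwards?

[7, 15, 12, 16, 81, 57, 28, 89]

Insert 12:
  append 12 at index 0 → [12] (no swap needed)
Insert 89:
  append 89 at index 1 → [12, 89] (no swap needed)
Insert 7:
  append 7 at index 2 → [12, 89, 7]
  7 < parent 12 at index 0, swap → [7, 89, 12]
Insert 81:
  append 81 at index 3 → [7, 89, 12, 81]
  81 < parent 89 at index 1, swap → [7, 81, 12, 89]
Insert 16:
  append 16 at index 4 → [7, 81, 12, 89, 16]
  16 < parent 81 at index 1, swap → [7, 16, 12, 89, 81]
Insert 57:
  append 57 at index 5 → [7, 16, 12, 89, 81, 57] (no swap needed)
Insert 28:
  append 28 at index 6 → [7, 16, 12, 89, 81, 57, 28] (no swap needed)
Insert 15:
  append 15 at index 7 → [7, 16, 12, 89, 81, 57, 28, 15]
  15 < parent 89 at index 3, swap → [7, 16, 12, 15, 81, 57, 28, 89]
  15 < parent 16 at index 1, swap → [7, 15, 12, 16, 81, 57, 28, 89]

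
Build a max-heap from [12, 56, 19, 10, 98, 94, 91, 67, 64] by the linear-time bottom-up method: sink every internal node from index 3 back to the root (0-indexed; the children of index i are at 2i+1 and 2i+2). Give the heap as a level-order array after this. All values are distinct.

[98, 67, 94, 64, 56, 19, 91, 10, 12]

sift down from index 3:
  10 vs larger child 67 at index 7, swap → [12, 56, 19, 67, 98, 94, 91, 10, 64]
sift down from index 2:
  19 vs larger child 94 at index 5, swap → [12, 56, 94, 67, 98, 19, 91, 10, 64]
sift down from index 1:
  56 vs larger child 98 at index 4, swap → [12, 98, 94, 67, 56, 19, 91, 10, 64]
sift down from index 0:
  12 vs larger child 98 at index 1, swap → [98, 12, 94, 67, 56, 19, 91, 10, 64]
  12 vs larger child 67 at index 3, swap → [98, 67, 94, 12, 56, 19, 91, 10, 64]
  12 vs larger child 64 at index 8, swap → [98, 67, 94, 64, 56, 19, 91, 10, 12]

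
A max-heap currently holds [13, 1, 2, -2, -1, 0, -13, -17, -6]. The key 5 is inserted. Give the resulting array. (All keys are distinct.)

[13, 5, 2, -2, 1, 0, -13, -17, -6, -1]

append 5 at index 9 → [13, 1, 2, -2, -1, 0, -13, -17, -6, 5]
5 > parent -1 at index 4, swap → [13, 1, 2, -2, 5, 0, -13, -17, -6, -1]
5 > parent 1 at index 1, swap → [13, 5, 2, -2, 1, 0, -13, -17, -6, -1]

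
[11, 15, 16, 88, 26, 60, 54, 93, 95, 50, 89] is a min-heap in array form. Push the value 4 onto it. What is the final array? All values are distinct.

[4, 15, 11, 88, 26, 16, 54, 93, 95, 50, 89, 60]

append 4 at index 11 → [11, 15, 16, 88, 26, 60, 54, 93, 95, 50, 89, 4]
4 < parent 60 at index 5, swap → [11, 15, 16, 88, 26, 4, 54, 93, 95, 50, 89, 60]
4 < parent 16 at index 2, swap → [11, 15, 4, 88, 26, 16, 54, 93, 95, 50, 89, 60]
4 < parent 11 at index 0, swap → [4, 15, 11, 88, 26, 16, 54, 93, 95, 50, 89, 60]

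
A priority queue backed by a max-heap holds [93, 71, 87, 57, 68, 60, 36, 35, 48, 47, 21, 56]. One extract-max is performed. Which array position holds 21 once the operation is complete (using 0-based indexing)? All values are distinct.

10

remove root 93; move last element 56 to root → [56, 71, 87, 57, 68, 60, 36, 35, 48, 47, 21]
56 vs larger child 87 at index 2, swap → [87, 71, 56, 57, 68, 60, 36, 35, 48, 47, 21]
56 vs larger child 60 at index 5, swap → [87, 71, 60, 57, 68, 56, 36, 35, 48, 47, 21]
resulting array: [87, 71, 60, 57, 68, 56, 36, 35, 48, 47, 21]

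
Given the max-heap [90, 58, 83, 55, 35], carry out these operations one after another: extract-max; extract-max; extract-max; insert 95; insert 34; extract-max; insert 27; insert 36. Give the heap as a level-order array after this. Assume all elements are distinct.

extract-max → returns 90:
  remove root 90; move last element 35 to root → [35, 58, 83, 55]
  35 vs larger child 83 at index 2, swap → [83, 58, 35, 55]
extract-max → returns 83:
  remove root 83; move last element 55 to root → [55, 58, 35]
  55 vs larger child 58 at index 1, swap → [58, 55, 35]
extract-max → returns 58:
  remove root 58; move last element 35 to root → [35, 55]
  35 vs only child 55 at index 1, swap → [55, 35]
insert 95:
  append 95 at index 2 → [55, 35, 95]
  95 > parent 55 at index 0, swap → [95, 35, 55]
insert 34:
  append 34 at index 3 → [95, 35, 55, 34] (no swap needed)
extract-max → returns 95:
  remove root 95; move last element 34 to root → [34, 35, 55]
  34 vs larger child 55 at index 2, swap → [55, 35, 34]
insert 27:
  append 27 at index 3 → [55, 35, 34, 27] (no swap needed)
insert 36:
  append 36 at index 4 → [55, 35, 34, 27, 36]
  36 > parent 35 at index 1, swap → [55, 36, 34, 27, 35]

[55, 36, 34, 27, 35]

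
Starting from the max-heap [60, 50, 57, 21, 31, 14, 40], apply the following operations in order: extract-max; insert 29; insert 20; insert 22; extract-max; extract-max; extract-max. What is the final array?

extract-max → returns 60:
  remove root 60; move last element 40 to root → [40, 50, 57, 21, 31, 14]
  40 vs larger child 57 at index 2, swap → [57, 50, 40, 21, 31, 14]
insert 29:
  append 29 at index 6 → [57, 50, 40, 21, 31, 14, 29] (no swap needed)
insert 20:
  append 20 at index 7 → [57, 50, 40, 21, 31, 14, 29, 20] (no swap needed)
insert 22:
  append 22 at index 8 → [57, 50, 40, 21, 31, 14, 29, 20, 22]
  22 > parent 21 at index 3, swap → [57, 50, 40, 22, 31, 14, 29, 20, 21]
extract-max → returns 57:
  remove root 57; move last element 21 to root → [21, 50, 40, 22, 31, 14, 29, 20]
  21 vs larger child 50 at index 1, swap → [50, 21, 40, 22, 31, 14, 29, 20]
  21 vs larger child 31 at index 4, swap → [50, 31, 40, 22, 21, 14, 29, 20]
extract-max → returns 50:
  remove root 50; move last element 20 to root → [20, 31, 40, 22, 21, 14, 29]
  20 vs larger child 40 at index 2, swap → [40, 31, 20, 22, 21, 14, 29]
  20 vs larger child 29 at index 6, swap → [40, 31, 29, 22, 21, 14, 20]
extract-max → returns 40:
  remove root 40; move last element 20 to root → [20, 31, 29, 22, 21, 14]
  20 vs larger child 31 at index 1, swap → [31, 20, 29, 22, 21, 14]
  20 vs larger child 22 at index 3, swap → [31, 22, 29, 20, 21, 14]

[31, 22, 29, 20, 21, 14]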